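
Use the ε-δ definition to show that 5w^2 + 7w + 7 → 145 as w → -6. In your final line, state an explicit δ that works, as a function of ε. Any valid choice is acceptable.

δ = min(2, ε/63)

Suppose ε > 0. We want δ > 0 such that 0 < |w + 6| < δ implies |(5w^2 + 7w + 7) − 145| < ε.
(5w^2 + 7w + 7) − 145 = 5w^2 + 7w - 138 = (w + 6)(5w - 23).
So |(5w^2 + 7w + 7) − 145| = |w + 6|·|5w - 23|.
Assume first that |w + 6| < 2, so |w| < 8. Then |5w - 23| ≤ 5·8 + 23 = 63.
Hence |(5w^2 + 7w + 7) − 145| ≤ 63|w + 6| < ε provided |w + 6| < ε/63.
Choosing δ = min(2, ε/63) ensures both conditions, hence |(5w^2 + 7w + 7) − 145| < ε.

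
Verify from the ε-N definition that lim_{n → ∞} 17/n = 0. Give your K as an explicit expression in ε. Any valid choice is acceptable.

K = 17/ε

Let ε > 0 be given. For n ≥ 1, |17/n − 0| = 17/(n) ≤ 17/n.
We need 17/n < ε, i.e. n > 17/ε.
Take K = 17/ε. If n > K then |17/n| ≤ 17/n < ε.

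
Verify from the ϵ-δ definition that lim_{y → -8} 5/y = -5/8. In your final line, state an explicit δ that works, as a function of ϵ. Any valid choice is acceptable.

δ = min(4, (32/5)ϵ)

Suppose ϵ > 0. We seek δ > 0 such that 0 < |y + 8| < δ implies |5/y + 5/8| < ϵ.
|5/y + 5/8| = 5·|-8 − y|/(8·|y|) = 5|y + 8|/(8|y|).
Restrict δ ≤ 4. Then |y + 8| < 4 gives |y| > 4, so 8|y| > 32.
Then |5/y + 5/8| < 5|y + 8|/32, which is < ϵ when |y + 8| < (32/5)ϵ.
Take δ = min(4, (32/5)ϵ). Then 0 < |y + 8| < δ gives both |y + 8| < 4 and |y + 8| < (32/5)ϵ, so |5/y + 5/8| < ϵ.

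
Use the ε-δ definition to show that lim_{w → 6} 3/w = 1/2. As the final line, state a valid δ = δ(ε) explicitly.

δ = min(3, 6ε)

Let ε > 0 be given. We seek δ > 0 such that 0 < |w − 6| < δ implies |3/w − (1/2)| < ε.
|3/w − (1/2)| = 3·|6 − w|/(6·|w|) = 3|w − 6|/(6|w|).
Require δ ≤ 3 so that |w| > 6 − 3 = 3, hence 6|w| > 18.
Then |3/w − (1/2)| < 3|w − 6|/18, which is < ε when |w − 6| < 6ε.
Take δ = min(3, 6ε). Then 0 < |w − 6| < δ gives both |w − 6| < 3 and |w − 6| < 6ε, so |3/w − (1/2)| < ε.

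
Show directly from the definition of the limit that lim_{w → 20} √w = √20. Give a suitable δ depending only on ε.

Let ε > 0 be given. We want δ > 0 such that 0 < |w − 20| < δ implies |√w − √20| < ε.
Multiplying by the conjugate, |√w − √20| = |w − 20|/(√w + √20).
Restrict δ ≤ 20 so that |w − 20| < 20 forces w > 0, and then √w + √20 > √20.
Hence |√w − √20| < |w − 20|/√20, which is < ε once |w − 20| < √20·ε.
Take δ = min(20, √20·ε). If 0 < |w − 20| < δ then w > 0 and |√w − √20| < |w − 20|/√20 < ε.

δ = min(20, √20·ε)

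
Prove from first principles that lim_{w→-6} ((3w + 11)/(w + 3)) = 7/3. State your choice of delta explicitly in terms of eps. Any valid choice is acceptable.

delta = min(3/2, (9/4)eps)

Let eps > 0 be given. We want delta > 0 with 0 < |w + 6| < delta ⇒ |(3w + 11)/(w + 3) − (7/3)| < eps.
Combining over a common denominator, (3w + 11)/(w + 3) − (7/3) = [(3w + 11)·(-3) − (-7)·(w + 3)] / [(-3)·(w + 3)] = -2(w + 6) / ((-3)(w + 3)).
So |(3w + 11)/(w + 3) − (7/3)| = 2|w + 6| / (3·|w + 3|).
Restrict delta ≤ 3/2. Then |w + 6| < 3/2 gives |w + 3| = |(w + 6) + (-3)| ≥ 3 − 3/2 = 3/2.
Hence |(3w + 11)/(w + 3) − (7/3)| < 2|w + 6|/(3·(3/2)) = (4/9)|w + 6|, which is < eps once |w + 6| < (9/4)eps.
Take delta = min(3/2, (9/4)eps). Then 0 < |w + 6| < delta forces both bounds, so |(3w + 11)/(w + 3) − (7/3)| < eps.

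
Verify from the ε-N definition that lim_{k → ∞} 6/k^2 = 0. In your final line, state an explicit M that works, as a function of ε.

Fix ε > 0. For k ≥ 1, |6/k^2 − 0| = 6/k^2.
6/k^2 < ε ⇔ k^2 > 6/ε ⇔ k > (6/ε)^{1/2}.
Take M = (6/ε)^{1/2}. Then k > M implies 6/k^2 < ε.

M = (6/ε)^{1/2}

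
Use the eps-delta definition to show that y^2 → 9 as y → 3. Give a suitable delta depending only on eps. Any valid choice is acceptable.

delta = min(2, eps/8)

Let eps > 0. We seek delta > 0 with 0 < |y − 3| < delta ⇒ |y^2 − 9| < eps.
Factor: y^2 − 9 = (y − 3)(y + 3), so |y^2 − 9| = |y − 3|·|y + 3|.
Restrict delta ≤ 2. Then |y − 3| < 2 gives |y| < 5, so by the triangle inequality |y + 3| ≤ 5 + 3 = 8.
Hence |y^2 − 9| ≤ 8|y − 3|, which is < eps once |y − 3| < eps/8.
Take delta = min(2, eps/8). If 0 < |y − 3| < delta then both bounds hold and |y^2 − 9| ≤ 8|y − 3| < 8·(eps/8) = eps.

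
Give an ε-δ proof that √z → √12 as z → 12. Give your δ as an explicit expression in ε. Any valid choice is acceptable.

δ = min(12, √12·ε)

Fix ε > 0. We want δ > 0 such that 0 < |z − 12| < δ implies |√z − √12| < ε.
Multiplying by the conjugate, |√z − √12| = |z − 12|/(√z + √12).
Restrict δ ≤ 12 so that |z − 12| < 12 forces z > 0, and then √z + √12 > √12.
Hence |√z − √12| < |z − 12|/√12, which is < ε once |z − 12| < √12·ε.
Take δ = min(12, √12·ε). If 0 < |z − 12| < δ then z > 0 and |√z − √12| < |z − 12|/√12 < ε.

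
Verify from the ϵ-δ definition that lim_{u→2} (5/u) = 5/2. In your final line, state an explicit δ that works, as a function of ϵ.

δ = min(1, (2/5)ϵ)

Let ϵ > 0 be given. We seek δ > 0 such that 0 < |u − 2| < δ implies |5/u − (5/2)| < ϵ.
|5/u − (5/2)| = 5·|2 − u|/(2·|u|) = 5|u − 2|/(2|u|).
Restrict δ ≤ 1. Then |u − 2| < 1 gives |u| > 1, so 2|u| > 2.
Then |5/u − (5/2)| < 5|u − 2|/2, which is < ϵ when |u − 2| < (2/5)ϵ.
Take δ = min(1, (2/5)ϵ). Then 0 < |u − 2| < δ gives both |u − 2| < 1 and |u − 2| < (2/5)ϵ, so |5/u − (5/2)| < ϵ.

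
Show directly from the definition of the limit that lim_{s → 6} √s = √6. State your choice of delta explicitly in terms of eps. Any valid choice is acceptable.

delta = min(6, √6·eps)

Fix eps > 0. We want delta > 0 such that 0 < |s − 6| < delta implies |√s − √6| < eps.
Rationalise: √s − √6 = (s − 6)/(√s + √6), so |√s − √6| = |s − 6|/(√s + √6).
Restrict delta ≤ 6 so that |s − 6| < 6 forces s > 0, and then √s + √6 > √6.
Hence |√s − √6| < |s − 6|/√6, which is < eps once |s − 6| < √6·eps.
Take delta = min(6, √6·eps). If 0 < |s − 6| < delta then s > 0 and |√s − √6| < |s − 6|/√6 < eps.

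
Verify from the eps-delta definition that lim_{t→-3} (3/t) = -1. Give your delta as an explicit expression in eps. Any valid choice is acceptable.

Let eps > 0 be given. We seek delta > 0 such that 0 < |t + 3| < delta implies |3/t + 1| < eps.
|3/t + 1| = 3·|-3 − t|/(3·|t|) = 3|t + 3|/(3|t|).
Restrict delta ≤ 3/2. Then |t + 3| < 3/2 gives |t| > 3/2, so 3|t| > 9/2.
Then |3/t + 1| < 3|t + 3|/(9/2), which is < eps when |t + 3| < (3/2)eps.
Take delta = min(3/2, (3/2)eps). Then 0 < |t + 3| < delta gives both |t + 3| < 3/2 and |t + 3| < (3/2)eps, so |3/t + 1| < eps.

delta = min(3/2, (3/2)eps)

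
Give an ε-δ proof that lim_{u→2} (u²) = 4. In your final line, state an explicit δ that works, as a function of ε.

δ = min(1, ε/5)

Fix ε > 0. We seek δ > 0 with 0 < |u − 2| < δ ⇒ |u² − 4| < ε.
Factor: u² − 4 = (u − 2)(u + 2), so |u² − 4| = |u − 2|·|u + 2|.
Impose δ ≤ 1 so that |u| < 3; then |u + 2| ≤ 5.
Hence |u² − 4| ≤ 5|u − 2|, which is < ε once |u − 2| < ε/5.
Take δ = min(1, ε/5). If 0 < |u − 2| < δ then both bounds hold and |u² − 4| ≤ 5|u − 2| < 5·(ε/5) = ε.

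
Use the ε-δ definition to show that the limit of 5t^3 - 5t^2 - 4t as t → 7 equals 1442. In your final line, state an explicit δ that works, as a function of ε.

Fix ε > 0. We want δ > 0 such that 0 < |t − 7| < δ implies |(5t^3 - 5t^2 - 4t) − 1442| < ε.
(5t^3 - 5t^2 - 4t) − 1442 = 5t^3 - 5t^2 - 4t - 1442 = (t − 7)(5t^2 + 30t + 206).
So |(5t^3 - 5t^2 - 4t) − 1442| = |t − 7|·|5t^2 + 30t + 206|.
Require δ ≤ 2. Then |t − 7| < 2 gives |t| < 9, and by the triangle inequality |5t^2 + 30t + 206| ≤ 5·9^2 + 30·9 + 206 = 881.
Hence |(5t^3 - 5t^2 - 4t) − 1442| ≤ 881|t − 7| < ε provided |t − 7| < ε/881.
Take δ = min(2, ε/881). Then 0 < |t − 7| < δ gives both |t − 7| < 2 and |t − 7| < ε/881, so |(5t^3 - 5t^2 - 4t) − 1442| < ε.

δ = min(2, ε/881)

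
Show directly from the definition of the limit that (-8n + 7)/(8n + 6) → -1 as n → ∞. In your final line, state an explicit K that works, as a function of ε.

K = (13/8)/ε

Suppose ε > 0. For n ≥ 1, |(-8n + 7)/(8n + 6) + 1| = |104|/(8(8n + 6)) = 104/(8(8n + 6)).
Since 8n + 6 ≥ 8n for n ≥ 1, this is ≤ 104/(8·8n) = (13/8)/n.
So |(-8n + 7)/(8n + 6) + 1| < ε whenever n > (13/8)/ε.
Take K = (13/8)/ε. If n > K then |(-8n + 7)/(8n + 6) + 1| ≤ (13/8)/n < ε.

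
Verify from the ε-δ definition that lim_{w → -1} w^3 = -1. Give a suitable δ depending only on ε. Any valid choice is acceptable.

δ = min(1, ε/7)

Let ε > 0. We seek δ > 0 with 0 < |w + 1| < δ ⇒ |w^3 + 1| < ε.
Factor: w^3 + 1 = (w + 1)(w^2 - w + 1), so |w^3 + 1| = |w + 1|·|w^2 - w + 1|.
Impose δ ≤ 1 so that |w| < 2; then |w^2 - w + 1| ≤ 7.
Hence |w^3 + 1| ≤ 7|w + 1|, which is < ε once |w + 1| < ε/7.
Take δ = min(1, ε/7). If 0 < |w + 1| < δ then both bounds hold and |w^3 + 1| ≤ 7|w + 1| < 7·(ε/7) = ε.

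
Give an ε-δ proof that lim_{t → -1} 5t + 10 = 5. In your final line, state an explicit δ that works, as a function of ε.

Fix ε > 0. We need δ > 0 so that 0 < |t + 1| < δ implies |(5t + 10) − 5| < ε.
Since (5t + 10) − 5 = 5(t + 1), we have |(5t + 10) − 5| = 5|t + 1|.
So 5|t + 1| < ε exactly when |t + 1| < ε/5.
Choosing δ = ε/5 gives |(5t + 10) − 5| = 5|t + 1| < ε whenever |t + 1| < δ.

δ = ε/5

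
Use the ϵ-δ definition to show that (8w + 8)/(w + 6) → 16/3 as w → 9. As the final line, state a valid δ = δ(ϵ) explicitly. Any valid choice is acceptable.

δ = min(15/2, (45/16)ϵ)

Let ϵ > 0 be given. We want δ > 0 with 0 < |w − 9| < δ ⇒ |(8w + 8)/(w + 6) − (16/3)| < ϵ.
Combining over a common denominator, (8w + 8)/(w + 6) − (16/3) = [(8w + 8)·15 − 80·(w + 6)] / [15·(w + 6)] = 40(w − 9) / (15(w + 6)).
So |(8w + 8)/(w + 6) − (16/3)| = 40|w − 9| / (15·|w + 6|).
Restrict δ ≤ 15/2. Then |w − 9| < 15/2 gives |w + 6| = |(w − 9) + 15| ≥ 15 − 15/2 = 15/2.
Hence |(8w + 8)/(w + 6) − (16/3)| < 40|w − 9|/(15·(15/2)) = (16/45)|w − 9|, which is < ϵ once |w − 9| < (45/16)ϵ.
Take δ = min(15/2, (45/16)ϵ). Then 0 < |w − 9| < δ forces both bounds, so |(8w + 8)/(w + 6) − (16/3)| < ϵ.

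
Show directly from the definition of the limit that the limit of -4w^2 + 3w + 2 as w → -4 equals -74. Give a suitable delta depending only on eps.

delta = min(1, eps/39)

Fix eps > 0. We want delta > 0 such that 0 < |w + 4| < delta implies |(-4w^2 + 3w + 2) + 74| < eps.
(-4w^2 + 3w + 2) + 74 = -4w^2 + 3w + 76 = (w + 4)(-4w + 19).
So |(-4w^2 + 3w + 2) + 74| = |w + 4|·|-4w + 19|.
Require delta ≤ 1. Then |w + 4| < 1 gives |w| < 5, and by the triangle inequality |-4w + 19| ≤ 4·5 + 19 = 39.
Hence |(-4w^2 + 3w + 2) + 74| ≤ 39|w + 4| < eps provided |w + 4| < eps/39.
Choosing delta = min(1, eps/39) ensures both conditions, hence |(-4w^2 + 3w + 2) + 74| < eps.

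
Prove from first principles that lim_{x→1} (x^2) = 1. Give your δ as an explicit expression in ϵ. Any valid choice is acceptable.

Suppose ϵ > 0. We seek δ > 0 with 0 < |x − 1| < δ ⇒ |x^2 − 1| < ϵ.
Factor: x^2 − 1 = (x − 1)(x + 1), so |x^2 − 1| = |x − 1|·|x + 1|.
Impose δ ≤ 2 so that |x| < 3; then |x + 1| ≤ 4.
Hence |x^2 − 1| ≤ 4|x − 1|, which is < ϵ once |x − 1| < ϵ/4.
Take δ = min(2, ϵ/4). If 0 < |x − 1| < δ then both bounds hold and |x^2 − 1| ≤ 4|x − 1| < 4·(ϵ/4) = ϵ.

δ = min(2, ϵ/4)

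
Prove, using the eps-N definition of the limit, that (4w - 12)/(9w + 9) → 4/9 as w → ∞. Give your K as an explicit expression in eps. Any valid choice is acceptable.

K = (16/9)/eps

Let eps > 0. We seek K > 0 such that w > K implies |(4w - 12)/(9w + 9) − (4/9)| < eps.
(4w - 12)/(9w + 9) − (4/9) = (9(4w - 12) − 4(9w + 9)) / (9(9w + 9)) = -144/(9(9w + 9)).
For w > 0 we have 9w + 9 > 9w, so |(4w - 12)/(9w + 9) − (4/9)| = 144/(9(9w + 9)) < 144/(9·9w) = (16/9)/w.
Thus |(4w - 12)/(9w + 9) − (4/9)| < eps whenever w > (16/9)/eps.
Take K = (16/9)/eps. If w > K then |(4w - 12)/(9w + 9) − (4/9)| < (16/9)/w < eps.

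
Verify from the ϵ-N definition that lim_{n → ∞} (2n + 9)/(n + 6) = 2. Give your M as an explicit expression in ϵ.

Suppose ϵ > 0. For n ≥ 1, |(2n + 9)/(n + 6) − 2| = |-3|/((n + 6)) = 3/((n + 6)).
Since n + 6 ≥ n for n ≥ 1, this is ≤ 3/(n) = 3/n.
So |(2n + 9)/(n + 6) − 2| < ϵ whenever n > 3/ϵ.
Take M = 3/ϵ. If n > M then |(2n + 9)/(n + 6) − 2| ≤ 3/n < ϵ.

M = 3/ϵ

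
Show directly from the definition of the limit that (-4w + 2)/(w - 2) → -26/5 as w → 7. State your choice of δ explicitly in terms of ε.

δ = min(5/2, (25/12)ε)

Fix ε > 0. We want δ > 0 with 0 < |w − 7| < δ ⇒ |(-4w + 2)/(w - 2) + 26/5| < ε.
Combining over a common denominator, (-4w + 2)/(w - 2) + 26/5 = [(-4w + 2)·5 − (-26)·(w - 2)] / [5·(w - 2)] = 6(w − 7) / (5(w - 2)).
So |(-4w + 2)/(w - 2) + 26/5| = 6|w − 7| / (5·|w − 2|).
Require δ ≤ 5/2, so |w − 2| ≥ |5| − |w − 7| > 5 − 5/2 = 5/2.
Hence |(-4w + 2)/(w - 2) + 26/5| < 6|w − 7|/(5·(5/2)) = (12/25)|w − 7|, which is < ε once |w − 7| < (25/12)ε.
Take δ = min(5/2, (25/12)ε). Then 0 < |w − 7| < δ forces both bounds, so |(-4w + 2)/(w - 2) + 26/5| < ε.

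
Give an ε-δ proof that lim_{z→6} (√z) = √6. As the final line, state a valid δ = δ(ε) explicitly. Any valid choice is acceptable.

δ = min(6, √6·ε)

Fix ε > 0. We want δ > 0 such that 0 < |z − 6| < δ implies |√z − √6| < ε.
Multiplying by the conjugate, |√z − √6| = |z − 6|/(√z + √6).
Restrict δ ≤ 6 so that |z − 6| < 6 forces z > 0, and then √z + √6 > √6.
Hence |√z − √6| < |z − 6|/√6, which is < ε once |z − 6| < √6·ε.
Take δ = min(6, √6·ε). If 0 < |z − 6| < δ then z > 0 and |√z − √6| < |z − 6|/√6 < ε.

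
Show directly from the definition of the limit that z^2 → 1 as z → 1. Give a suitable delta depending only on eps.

delta = min(1, eps/3)

Fix eps > 0. We seek delta > 0 with 0 < |z − 1| < delta ⇒ |z^2 − 1| < eps.
Factor: z^2 − 1 = (z − 1)(z + 1), so |z^2 − 1| = |z − 1|·|z + 1|.
Impose delta ≤ 1 so that |z| < 2; then |z + 1| ≤ 3.
Hence |z^2 − 1| ≤ 3|z − 1|, which is < eps once |z − 1| < eps/3.
Take delta = min(1, eps/3). If 0 < |z − 1| < delta then both bounds hold and |z^2 − 1| ≤ 3|z − 1| < 3·(eps/3) = eps.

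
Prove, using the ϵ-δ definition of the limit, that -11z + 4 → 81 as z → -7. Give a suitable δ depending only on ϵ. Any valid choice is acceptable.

δ = ϵ/11

Let ϵ > 0 be given. We need δ > 0 so that 0 < |z + 7| < δ implies |(-11z + 4) − 81| < ϵ.
Since (-11z + 4) − 81 = -11(z + 7), we have |(-11z + 4) − 81| = 11|z + 7|.
Thus it suffices that |z + 7| < ϵ/11.
Choosing δ = ϵ/11 gives |(-11z + 4) − 81| = 11|z + 7| < ϵ whenever |z + 7| < δ.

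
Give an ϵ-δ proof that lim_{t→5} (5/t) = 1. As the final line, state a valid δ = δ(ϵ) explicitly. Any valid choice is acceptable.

Let ϵ > 0 be given. We seek δ > 0 such that 0 < |t − 5| < δ implies |5/t − 1| < ϵ.
|5/t − 1| = 5·|5 − t|/(5·|t|) = 5|t − 5|/(5|t|).
Restrict δ ≤ 5/2. Then |t − 5| < 5/2 gives |t| > 5/2, so 5|t| > 25/2.
Then |5/t − 1| < 5|t − 5|/(25/2), which is < ϵ when |t − 5| < (5/2)ϵ.
Take δ = min(5/2, (5/2)ϵ). Then 0 < |t − 5| < δ gives both |t − 5| < 5/2 and |t − 5| < (5/2)ϵ, so |5/t − 1| < ϵ.

δ = min(5/2, (5/2)ϵ)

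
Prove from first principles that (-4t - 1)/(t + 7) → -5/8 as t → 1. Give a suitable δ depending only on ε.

Let ε > 0 be given. We want δ > 0 with 0 < |t − 1| < δ ⇒ |(-4t - 1)/(t + 7) + 5/8| < ε.
Combining over a common denominator, (-4t - 1)/(t + 7) + 5/8 = [(-4t - 1)·8 − (-5)·(t + 7)] / [8·(t + 7)] = -27(t − 1) / (8(t + 7)).
So |(-4t - 1)/(t + 7) + 5/8| = 27|t − 1| / (8·|t + 7|).
Restrict δ ≤ 4. Then |t − 1| < 4 gives |t + 7| = |(t − 1) + 8| ≥ 8 − 4 = 4.
Hence |(-4t - 1)/(t + 7) + 5/8| < 27|t − 1|/(8·4) = (27/32)|t − 1|, which is < ε once |t − 1| < (32/27)ε.
Take δ = min(4, (32/27)ε). Then 0 < |t − 1| < δ forces both bounds, so |(-4t - 1)/(t + 7) + 5/8| < ε.

δ = min(4, (32/27)ε)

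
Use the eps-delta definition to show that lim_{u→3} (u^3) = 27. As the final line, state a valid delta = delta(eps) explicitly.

delta = min(1, eps/37)

Suppose eps > 0. We seek delta > 0 with 0 < |u − 3| < delta ⇒ |u^3 − 27| < eps.
Factor: u^3 − 27 = (u − 3)(u^2 + 3u + 9), so |u^3 − 27| = |u − 3|·|u^2 + 3u + 9|.
Impose delta ≤ 1 so that |u| < 4; then |u^2 + 3u + 9| ≤ 37.
Hence |u^3 − 27| ≤ 37|u − 3|, which is < eps once |u − 3| < eps/37.
Take delta = min(1, eps/37). If 0 < |u − 3| < delta then both bounds hold and |u^3 − 27| ≤ 37|u − 3| < 37·(eps/37) = eps.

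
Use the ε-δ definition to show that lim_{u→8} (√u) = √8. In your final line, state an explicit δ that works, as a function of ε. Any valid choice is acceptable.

δ = min(8, √8·ε)

Fix ε > 0. We want δ > 0 such that 0 < |u − 8| < δ implies |√u − √8| < ε.
Rationalise: √u − √8 = (u − 8)/(√u + √8), so |√u − √8| = |u − 8|/(√u + √8).
Restrict δ ≤ 8 so that |u − 8| < 8 forces u > 0, and then √u + √8 > √8.
Hence |√u − √8| < |u − 8|/√8, which is < ε once |u − 8| < √8·ε.
Take δ = min(8, √8·ε). If 0 < |u − 8| < δ then u > 0 and |√u − √8| < |u − 8|/√8 < ε.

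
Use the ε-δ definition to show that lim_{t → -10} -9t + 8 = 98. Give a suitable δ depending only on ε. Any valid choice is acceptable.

Suppose ε > 0. We need δ > 0 so that 0 < |t + 10| < δ implies |(-9t + 8) − 98| < ε.
|(-9t + 8) − 98| = |-9t - 90| = 9|t + 10|.
Thus it suffices that |t + 10| < ε/9.
Choosing δ = ε/9 gives |(-9t + 8) − 98| = 9|t + 10| < ε whenever |t + 10| < δ.

δ = ε/9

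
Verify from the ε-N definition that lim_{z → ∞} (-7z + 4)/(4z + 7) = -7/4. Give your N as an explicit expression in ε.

N = (65/16)/ε

Let ε > 0 be given. We seek N > 0 such that z > N implies |(-7z + 4)/(4z + 7) + 7/4| < ε.
(-7z + 4)/(4z + 7) + 7/4 = (4(-7z + 4) − (-7)(4z + 7)) / (4(4z + 7)) = 65/(4(4z + 7)).
For z > 0 we have 4z + 7 > 4z, so |(-7z + 4)/(4z + 7) + 7/4| = 65/(4(4z + 7)) < 65/(4·4z) = (65/16)/z.
Thus |(-7z + 4)/(4z + 7) + 7/4| < ε whenever z > (65/16)/ε.
Take N = (65/16)/ε. If z > N then |(-7z + 4)/(4z + 7) + 7/4| < (65/16)/z < ε.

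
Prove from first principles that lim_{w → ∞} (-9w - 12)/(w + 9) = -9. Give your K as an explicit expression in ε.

K = 69/ε

Fix ε > 0. We seek K > 0 such that w > K implies |(-9w - 12)/(w + 9) + 9| < ε.
(-9w - 12)/(w + 9) + 9 = ((-9w - 12) − (-9)(w + 9)) / ((w + 9)) = 69/((w + 9)).
For w > 0 we have w + 9 > w, so |(-9w - 12)/(w + 9) + 9| = 69/((w + 9)) < 69/(w) = 69/w.
Thus |(-9w - 12)/(w + 9) + 9| < ε whenever w > 69/ε.
Take K = 69/ε. If w > K then |(-9w - 12)/(w + 9) + 9| < 69/w < ε.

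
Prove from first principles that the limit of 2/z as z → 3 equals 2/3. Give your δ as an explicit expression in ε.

δ = min(3/2, (9/4)ε)

Fix ε > 0. We seek δ > 0 such that 0 < |z − 3| < δ implies |2/z − (2/3)| < ε.
|2/z − (2/3)| = 2·|3 − z|/(3·|z|) = 2|z − 3|/(3|z|).
Require δ ≤ 3/2 so that |z| > 3 − 3/2 = 3/2, hence 3|z| > 9/2.
Then |2/z − (2/3)| < 2|z − 3|/(9/2), which is < ε when |z − 3| < (9/4)ε.
Take δ = min(3/2, (9/4)ε). Then 0 < |z − 3| < δ gives both |z − 3| < 3/2 and |z − 3| < (9/4)ε, so |2/z − (2/3)| < ε.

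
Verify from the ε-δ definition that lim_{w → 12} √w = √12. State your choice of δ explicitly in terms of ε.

δ = min(12, √12·ε)

Let ε > 0 be given. We want δ > 0 such that 0 < |w − 12| < δ implies |√w − √12| < ε.
Multiplying by the conjugate, |√w − √12| = |w − 12|/(√w + √12).
Restrict δ ≤ 12 so that |w − 12| < 12 forces w > 0, and then √w + √12 > √12.
Hence |√w − √12| < |w − 12|/√12, which is < ε once |w − 12| < √12·ε.
Take δ = min(12, √12·ε). If 0 < |w − 12| < δ then w > 0 and |√w − √12| < |w − 12|/√12 < ε.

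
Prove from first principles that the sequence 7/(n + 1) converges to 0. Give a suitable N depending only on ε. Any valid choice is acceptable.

N = 7/ε

Fix ε > 0. For n ≥ 1, |7/(n + 1) − 0| = 7/(n + 1) ≤ 7/n.
We need 7/n < ε, i.e. n > 7/ε.
Take N = 7/ε. If n > N then |7/(n + 1)| ≤ 7/n < ε.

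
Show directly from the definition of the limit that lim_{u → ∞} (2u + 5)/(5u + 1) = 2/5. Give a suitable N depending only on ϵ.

N = (23/25)/ϵ

Let ϵ > 0 be given. We seek N > 0 such that u > N implies |(2u + 5)/(5u + 1) − (2/5)| < ϵ.
(2u + 5)/(5u + 1) − (2/5) = (5(2u + 5) − 2(5u + 1)) / (5(5u + 1)) = 23/(5(5u + 1)).
For u > 0 we have 5u + 1 > 5u, so |(2u + 5)/(5u + 1) − (2/5)| = 23/(5(5u + 1)) < 23/(5·5u) = (23/25)/u.
Thus |(2u + 5)/(5u + 1) − (2/5)| < ϵ whenever u > (23/25)/ϵ.
Take N = (23/25)/ϵ. If u > N then |(2u + 5)/(5u + 1) − (2/5)| < (23/25)/u < ϵ.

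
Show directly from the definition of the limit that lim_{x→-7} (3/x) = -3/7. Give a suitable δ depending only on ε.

δ = min(7/2, (49/6)ε)

Fix ε > 0. We seek δ > 0 such that 0 < |x + 7| < δ implies |3/x + 3/7| < ε.
|3/x + 3/7| = 3·|-7 − x|/(7·|x|) = 3|x + 7|/(7|x|).
Require δ ≤ 7/2 so that |x| > 7 − 7/2 = 7/2, hence 7|x| > 49/2.
Then |3/x + 3/7| < 3|x + 7|/(49/2), which is < ε when |x + 7| < (49/6)ε.
Take δ = min(7/2, (49/6)ε). Then 0 < |x + 7| < δ gives both |x + 7| < 7/2 and |x + 7| < (49/6)ε, so |3/x + 3/7| < ε.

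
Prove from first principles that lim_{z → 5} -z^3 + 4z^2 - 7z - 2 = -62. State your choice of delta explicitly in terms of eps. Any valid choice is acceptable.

Let eps > 0 be given. We want delta > 0 such that 0 < |z − 5| < delta implies |(-z^3 + 4z^2 - 7z - 2) + 62| < eps.
(-z^3 + 4z^2 - 7z - 2) + 62 = -z^3 + 4z^2 - 7z + 60 = (z − 5)(-z^2 - z - 12).
So |(-z^3 + 4z^2 - 7z - 2) + 62| = |z − 5|·|-z^2 - z - 12|.
Assume first that |z − 5| < 2, so |z| < 7. Then |-z^2 - z - 12| ≤ 7^2 + 7 + 12 = 68.
Hence |(-z^3 + 4z^2 - 7z - 2) + 62| ≤ 68|z − 5| < eps provided |z − 5| < eps/68.
Take delta = min(2, eps/68). Then 0 < |z − 5| < delta gives both |z − 5| < 2 and |z − 5| < eps/68, so |(-z^3 + 4z^2 - 7z - 2) + 62| < eps.

delta = min(2, eps/68)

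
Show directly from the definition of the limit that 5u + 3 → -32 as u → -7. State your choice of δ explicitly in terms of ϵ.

δ = ϵ/5

Suppose ϵ > 0. We need δ > 0 so that 0 < |u + 7| < δ implies |(5u + 3) + 32| < ϵ.
|(5u + 3) + 32| = |5u + 35| = 5|u + 7|.
So 5|u + 7| < ϵ exactly when |u + 7| < ϵ/5.
Choosing δ = ϵ/5 gives |(5u + 3) + 32| = 5|u + 7| < ϵ whenever |u + 7| < δ.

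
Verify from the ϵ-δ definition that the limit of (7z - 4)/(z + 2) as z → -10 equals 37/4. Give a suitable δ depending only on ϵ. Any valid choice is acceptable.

δ = min(4, (16/9)ϵ)

Suppose ϵ > 0. We want δ > 0 with 0 < |z + 10| < δ ⇒ |(7z - 4)/(z + 2) − (37/4)| < ϵ.
Combining over a common denominator, (7z - 4)/(z + 2) − (37/4) = [(7z - 4)·(-8) − (-74)·(z + 2)] / [(-8)·(z + 2)] = 18(z + 10) / ((-8)(z + 2)).
So |(7z - 4)/(z + 2) − (37/4)| = 18|z + 10| / (8·|z + 2|).
Restrict δ ≤ 4. Then |z + 10| < 4 gives |z + 2| = |(z + 10) + (-8)| ≥ 8 − 4 = 4.
Hence |(7z - 4)/(z + 2) − (37/4)| < 18|z + 10|/(8·4) = (9/16)|z + 10|, which is < ϵ once |z + 10| < (16/9)ϵ.
Take δ = min(4, (16/9)ϵ). Then 0 < |z + 10| < δ forces both bounds, so |(7z - 4)/(z + 2) − (37/4)| < ϵ.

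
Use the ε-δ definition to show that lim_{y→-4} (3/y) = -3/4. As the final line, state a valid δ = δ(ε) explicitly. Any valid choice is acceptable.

Let ε > 0 be given. We seek δ > 0 such that 0 < |y + 4| < δ implies |3/y + 3/4| < ε.
|3/y + 3/4| = 3·|-4 − y|/(4·|y|) = 3|y + 4|/(4|y|).
Require δ ≤ 2 so that |y| > 4 − 2 = 2, hence 4|y| > 8.
Then |3/y + 3/4| < 3|y + 4|/8, which is < ε when |y + 4| < (8/3)ε.
Take δ = min(2, (8/3)ε). Then 0 < |y + 4| < δ gives both |y + 4| < 2 and |y + 4| < (8/3)ε, so |3/y + 3/4| < ε.

δ = min(2, (8/3)ε)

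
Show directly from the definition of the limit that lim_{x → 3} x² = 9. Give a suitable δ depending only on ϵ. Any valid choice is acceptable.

δ = min(1, ϵ/7)

Let ϵ > 0 be given. We seek δ > 0 with 0 < |x − 3| < δ ⇒ |x² − 9| < ϵ.
Factor: x² − 9 = (x − 3)(x + 3), so |x² − 9| = |x − 3|·|x + 3|.
Impose δ ≤ 1 so that |x| < 4; then |x + 3| ≤ 7.
Hence |x² − 9| ≤ 7|x − 3|, which is < ϵ once |x − 3| < ϵ/7.
Take δ = min(1, ϵ/7). If 0 < |x − 3| < δ then both bounds hold and |x² − 9| ≤ 7|x − 3| < 7·(ϵ/7) = ϵ.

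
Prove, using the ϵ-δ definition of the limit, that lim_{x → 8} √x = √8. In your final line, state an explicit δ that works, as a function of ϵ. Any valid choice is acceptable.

Let ϵ > 0 be given. We want δ > 0 such that 0 < |x − 8| < δ implies |√x − √8| < ϵ.
Multiplying by the conjugate, |√x − √8| = |x − 8|/(√x + √8).
Restrict δ ≤ 8 so that |x − 8| < 8 forces x > 0, and then √x + √8 > √8.
Hence |√x − √8| < |x − 8|/√8, which is < ϵ once |x − 8| < √8·ϵ.
Take δ = min(8, √8·ϵ). If 0 < |x − 8| < δ then x > 0 and |√x − √8| < |x − 8|/√8 < ϵ.

δ = min(8, √8·ϵ)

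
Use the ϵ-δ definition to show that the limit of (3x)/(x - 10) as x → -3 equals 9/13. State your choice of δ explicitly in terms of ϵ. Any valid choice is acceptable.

δ = min(13/2, (169/60)ϵ)

Let ϵ > 0 be given. We want δ > 0 with 0 < |x + 3| < δ ⇒ |(3x)/(x - 10) − (9/13)| < ϵ.
Combining over a common denominator, (3x)/(x - 10) − (9/13) = [(3x)·(-13) − (-9)·(x - 10)] / [(-13)·(x - 10)] = -30(x + 3) / ((-13)(x - 10)).
So |(3x)/(x - 10) − (9/13)| = 30|x + 3| / (13·|x − 10|).
Restrict δ ≤ 13/2. Then |x + 3| < 13/2 gives |x − 10| = |(x + 3) + (-13)| ≥ 13 − 13/2 = 13/2.
Hence |(3x)/(x - 10) − (9/13)| < 30|x + 3|/(13·(13/2)) = (60/169)|x + 3|, which is < ϵ once |x + 3| < (169/60)ϵ.
Take δ = min(13/2, (169/60)ϵ). Then 0 < |x + 3| < δ forces both bounds, so |(3x)/(x - 10) − (9/13)| < ϵ.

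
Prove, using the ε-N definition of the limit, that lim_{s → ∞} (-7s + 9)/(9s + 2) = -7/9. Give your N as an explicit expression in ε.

N = (95/81)/ε

Let ε > 0. We seek N > 0 such that s > N implies |(-7s + 9)/(9s + 2) + 7/9| < ε.
(-7s + 9)/(9s + 2) + 7/9 = (9(-7s + 9) − (-7)(9s + 2)) / (9(9s + 2)) = 95/(9(9s + 2)).
For s > 0 we have 9s + 2 > 9s, so |(-7s + 9)/(9s + 2) + 7/9| = 95/(9(9s + 2)) < 95/(9·9s) = (95/81)/s.
Thus |(-7s + 9)/(9s + 2) + 7/9| < ε whenever s > (95/81)/ε.
Take N = (95/81)/ε. If s > N then |(-7s + 9)/(9s + 2) + 7/9| < (95/81)/s < ε.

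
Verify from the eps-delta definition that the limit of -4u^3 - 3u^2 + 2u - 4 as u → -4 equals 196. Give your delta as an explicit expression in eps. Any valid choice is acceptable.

delta = min(1, eps/215)

Suppose eps > 0. We want delta > 0 such that 0 < |u + 4| < delta implies |(-4u^3 - 3u^2 + 2u - 4) − 196| < eps.
(-4u^3 - 3u^2 + 2u - 4) − 196 = -4u^3 - 3u^2 + 2u - 200 = (u + 4)(-4u^2 + 13u - 50).
So |(-4u^3 - 3u^2 + 2u - 4) − 196| = |u + 4|·|-4u^2 + 13u - 50|.
Assume first that |u + 4| < 1, so |u| < 5. Then |-4u^2 + 13u - 50| ≤ 4·5^2 + 13·5 + 50 = 215.
Hence |(-4u^3 - 3u^2 + 2u - 4) − 196| ≤ 215|u + 4| < eps provided |u + 4| < eps/215.
Choosing delta = min(1, eps/215) ensures both conditions, hence |(-4u^3 - 3u^2 + 2u - 4) − 196| < eps.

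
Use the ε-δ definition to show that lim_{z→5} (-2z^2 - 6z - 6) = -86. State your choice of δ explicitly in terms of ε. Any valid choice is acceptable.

Let ε > 0 be given. We want δ > 0 such that 0 < |z − 5| < δ implies |(-2z^2 - 6z - 6) + 86| < ε.
(-2z^2 - 6z - 6) + 86 = -2z^2 - 6z + 80 = (z − 5)(-2z - 16).
So |(-2z^2 - 6z - 6) + 86| = |z − 5|·|-2z - 16|.
Assume first that |z − 5| < 2, so |z| < 7. Then |-2z - 16| ≤ 2·7 + 16 = 30.
Hence |(-2z^2 - 6z - 6) + 86| ≤ 30|z − 5| < ε provided |z − 5| < ε/30.
Choosing δ = min(2, ε/30) ensures both conditions, hence |(-2z^2 - 6z - 6) + 86| < ε.

δ = min(2, ε/30)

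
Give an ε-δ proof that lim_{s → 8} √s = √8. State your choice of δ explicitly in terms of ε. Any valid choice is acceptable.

Fix ε > 0. We want δ > 0 such that 0 < |s − 8| < δ implies |√s − √8| < ε.
Multiplying by the conjugate, |√s − √8| = |s − 8|/(√s + √8).
Restrict δ ≤ 8 so that |s − 8| < 8 forces s > 0, and then √s + √8 > √8.
Hence |√s − √8| < |s − 8|/√8, which is < ε once |s − 8| < √8·ε.
Take δ = min(8, √8·ε). If 0 < |s − 8| < δ then s > 0 and |√s − √8| < |s − 8|/√8 < ε.

δ = min(8, √8·ε)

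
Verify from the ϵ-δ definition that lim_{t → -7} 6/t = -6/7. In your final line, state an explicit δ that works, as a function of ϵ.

Let ϵ > 0. We seek δ > 0 such that 0 < |t + 7| < δ implies |6/t + 6/7| < ϵ.
|6/t + 6/7| = 6·|-7 − t|/(7·|t|) = 6|t + 7|/(7|t|).
Restrict δ ≤ 7/2. Then |t + 7| < 7/2 gives |t| > 7/2, so 7|t| > 49/2.
Then |6/t + 6/7| < 6|t + 7|/(49/2), which is < ϵ when |t + 7| < (49/12)ϵ.
Take δ = min(7/2, (49/12)ϵ). Then 0 < |t + 7| < δ gives both |t + 7| < 7/2 and |t + 7| < (49/12)ϵ, so |6/t + 6/7| < ϵ.

δ = min(7/2, (49/12)ϵ)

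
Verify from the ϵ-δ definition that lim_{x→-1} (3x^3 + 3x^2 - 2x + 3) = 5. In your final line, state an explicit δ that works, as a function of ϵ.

Fix ϵ > 0. We want δ > 0 such that 0 < |x + 1| < δ implies |(3x^3 + 3x^2 - 2x + 3) − 5| < ϵ.
(3x^3 + 3x^2 - 2x + 3) − 5 = 3x^3 + 3x^2 - 2x - 2 = (x + 1)(3x^2 - 2).
So |(3x^3 + 3x^2 - 2x + 3) − 5| = |x + 1|·|3x^2 - 2|.
Assume first that |x + 1| < 1, so |x| < 2. Then |3x^2 - 2| ≤ 3·2^2 + 2 = 14.
Hence |(3x^3 + 3x^2 - 2x + 3) − 5| ≤ 14|x + 1| < ϵ provided |x + 1| < ϵ/14.
Choosing δ = min(1, ϵ/14) ensures both conditions, hence |(3x^3 + 3x^2 - 2x + 3) − 5| < ϵ.

δ = min(1, ϵ/14)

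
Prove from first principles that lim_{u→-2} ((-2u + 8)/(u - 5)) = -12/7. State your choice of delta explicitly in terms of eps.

Fix eps > 0. We want delta > 0 with 0 < |u + 2| < delta ⇒ |(-2u + 8)/(u - 5) + 12/7| < eps.
Combining over a common denominator, (-2u + 8)/(u - 5) + 12/7 = [(-2u + 8)·(-7) − 12·(u - 5)] / [(-7)·(u - 5)] = 2(u + 2) / ((-7)(u - 5)).
So |(-2u + 8)/(u - 5) + 12/7| = 2|u + 2| / (7·|u − 5|).
Require delta ≤ 7/2, so |u − 5| ≥ |-7| − |u + 2| > 7 − 7/2 = 7/2.
Hence |(-2u + 8)/(u - 5) + 12/7| < 2|u + 2|/(7·(7/2)) = (4/49)|u + 2|, which is < eps once |u + 2| < (49/4)eps.
Take delta = min(7/2, (49/4)eps). Then 0 < |u + 2| < delta forces both bounds, so |(-2u + 8)/(u - 5) + 12/7| < eps.

delta = min(7/2, (49/4)eps)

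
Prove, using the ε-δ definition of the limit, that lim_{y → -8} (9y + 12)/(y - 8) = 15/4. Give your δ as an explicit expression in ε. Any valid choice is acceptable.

δ = min(8, (32/21)ε)

Suppose ε > 0. We want δ > 0 with 0 < |y + 8| < δ ⇒ |(9y + 12)/(y - 8) − (15/4)| < ε.
Combining over a common denominator, (9y + 12)/(y - 8) − (15/4) = [(9y + 12)·(-16) − (-60)·(y - 8)] / [(-16)·(y - 8)] = -84(y + 8) / ((-16)(y - 8)).
So |(9y + 12)/(y - 8) − (15/4)| = 84|y + 8| / (16·|y − 8|).
Restrict δ ≤ 8. Then |y + 8| < 8 gives |y − 8| = |(y + 8) + (-16)| ≥ 16 − 8 = 8.
Hence |(9y + 12)/(y - 8) − (15/4)| < 84|y + 8|/(16·8) = (21/32)|y + 8|, which is < ε once |y + 8| < (32/21)ε.
Take δ = min(8, (32/21)ε). Then 0 < |y + 8| < δ forces both bounds, so |(9y + 12)/(y - 8) − (15/4)| < ε.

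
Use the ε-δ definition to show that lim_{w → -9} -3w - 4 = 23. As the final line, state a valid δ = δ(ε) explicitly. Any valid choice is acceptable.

Let ε > 0. We need δ > 0 so that 0 < |w + 9| < δ implies |(-3w - 4) − 23| < ε.
Since (-3w - 4) − 23 = -3(w + 9), we have |(-3w - 4) − 23| = 3|w + 9|.
So 3|w + 9| < ε exactly when |w + 9| < ε/3.
Take δ = ε/3. If 0 < |w + 9| < δ then |(-3w - 4) − 23| = 3|w + 9| < 3·(ε/3) = ε.

δ = ε/3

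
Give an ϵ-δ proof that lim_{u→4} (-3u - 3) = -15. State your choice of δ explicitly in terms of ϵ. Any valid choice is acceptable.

Let ϵ > 0 be given. We need δ > 0 so that 0 < |u − 4| < δ implies |(-3u - 3) + 15| < ϵ.
Since (-3u - 3) + 15 = -3(u − 4), we have |(-3u - 3) + 15| = 3|u − 4|.
So 3|u − 4| < ϵ exactly when |u − 4| < ϵ/3.
Choosing δ = ϵ/3 gives |(-3u - 3) + 15| = 3|u − 4| < ϵ whenever |u − 4| < δ.

δ = ϵ/3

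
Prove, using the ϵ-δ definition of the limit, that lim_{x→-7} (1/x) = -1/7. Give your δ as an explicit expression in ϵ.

δ = min(7/2, (49/2)ϵ)

Fix ϵ > 0. We seek δ > 0 such that 0 < |x + 7| < δ implies |1/x + 1/7| < ϵ.
|1/x + 1/7| = |-7 − x|/(7·|x|) = |x + 7|/(7|x|).
Restrict δ ≤ 7/2. Then |x + 7| < 7/2 gives |x| > 7/2, so 7|x| > 49/2.
Then |1/x + 1/7| < |x + 7|/(49/2), which is < ϵ when |x + 7| < (49/2)ϵ.
Take δ = min(7/2, (49/2)ϵ). Then 0 < |x + 7| < δ gives both |x + 7| < 7/2 and |x + 7| < (49/2)ϵ, so |1/x + 1/7| < ϵ.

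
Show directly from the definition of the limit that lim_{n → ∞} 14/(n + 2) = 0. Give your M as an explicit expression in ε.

Let ε > 0 be given. For n ≥ 1, |14/(n + 2) − 0| = 14/(n + 2) ≤ 14/n.
We need 14/n < ε, i.e. n > 14/ε.
Take M = 14/ε. If n > M then |14/(n + 2)| ≤ 14/n < ε.

M = 14/ε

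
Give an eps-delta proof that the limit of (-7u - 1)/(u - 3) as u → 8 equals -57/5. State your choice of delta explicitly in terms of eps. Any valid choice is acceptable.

delta = min(5/2, (25/44)eps)

Suppose eps > 0. We want delta > 0 with 0 < |u − 8| < delta ⇒ |(-7u - 1)/(u - 3) + 57/5| < eps.
Combining over a common denominator, (-7u - 1)/(u - 3) + 57/5 = [(-7u - 1)·5 − (-57)·(u - 3)] / [5·(u - 3)] = 22(u − 8) / (5(u - 3)).
So |(-7u - 1)/(u - 3) + 57/5| = 22|u − 8| / (5·|u − 3|).
Require delta ≤ 5/2, so |u − 3| ≥ |5| − |u − 8| > 5 − 5/2 = 5/2.
Hence |(-7u - 1)/(u - 3) + 57/5| < 22|u − 8|/(5·(5/2)) = (44/25)|u − 8|, which is < eps once |u − 8| < (25/44)eps.
Take delta = min(5/2, (25/44)eps). Then 0 < |u − 8| < delta forces both bounds, so |(-7u - 1)/(u - 3) + 57/5| < eps.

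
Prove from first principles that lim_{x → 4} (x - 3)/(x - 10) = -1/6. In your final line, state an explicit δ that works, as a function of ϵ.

δ = min(3, (18/7)ϵ)

Let ϵ > 0 be given. We want δ > 0 with 0 < |x − 4| < δ ⇒ |(x - 3)/(x - 10) + 1/6| < ϵ.
Combining over a common denominator, (x - 3)/(x - 10) + 1/6 = [(x - 3)·(-6) − 1·(x - 10)] / [(-6)·(x - 10)] = -7(x − 4) / ((-6)(x - 10)).
So |(x - 3)/(x - 10) + 1/6| = 7|x − 4| / (6·|x − 10|).
Require δ ≤ 3, so |x − 10| ≥ |-6| − |x − 4| > 6 − 3 = 3.
Hence |(x - 3)/(x - 10) + 1/6| < 7|x − 4|/(6·3) = (7/18)|x − 4|, which is < ϵ once |x − 4| < (18/7)ϵ.
Take δ = min(3, (18/7)ϵ). Then 0 < |x − 4| < δ forces both bounds, so |(x - 3)/(x - 10) + 1/6| < ϵ.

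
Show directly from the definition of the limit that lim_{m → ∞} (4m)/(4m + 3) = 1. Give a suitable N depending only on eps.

Suppose eps > 0. For m ≥ 1, |(4m)/(4m + 3) − 1| = |-12|/(4(4m + 3)) = 12/(4(4m + 3)).
Since 4m + 3 ≥ 4m for m ≥ 1, this is ≤ 12/(4·4m) = (3/4)/m.
So |(4m)/(4m + 3) − 1| < eps whenever m > (3/4)/eps.
Take N = (3/4)/eps. If m > N then |(4m)/(4m + 3) − 1| ≤ (3/4)/m < eps.

N = (3/4)/eps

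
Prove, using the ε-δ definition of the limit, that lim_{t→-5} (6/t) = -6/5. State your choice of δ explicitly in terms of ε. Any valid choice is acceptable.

Fix ε > 0. We seek δ > 0 such that 0 < |t + 5| < δ implies |6/t + 6/5| < ε.
|6/t + 6/5| = 6·|-5 − t|/(5·|t|) = 6|t + 5|/(5|t|).
Require δ ≤ 5/2 so that |t| > 5 − 5/2 = 5/2, hence 5|t| > 25/2.
Then |6/t + 6/5| < 6|t + 5|/(25/2), which is < ε when |t + 5| < (25/12)ε.
Take δ = min(5/2, (25/12)ε). Then 0 < |t + 5| < δ gives both |t + 5| < 5/2 and |t + 5| < (25/12)ε, so |6/t + 6/5| < ε.

δ = min(5/2, (25/12)ε)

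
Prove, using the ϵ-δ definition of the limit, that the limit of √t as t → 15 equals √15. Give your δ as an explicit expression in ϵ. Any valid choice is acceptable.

Suppose ϵ > 0. We want δ > 0 such that 0 < |t − 15| < δ implies |√t − √15| < ϵ.
Multiplying by the conjugate, |√t − √15| = |t − 15|/(√t + √15).
Restrict δ ≤ 15 so that |t − 15| < 15 forces t > 0, and then √t + √15 > √15.
Hence |√t − √15| < |t − 15|/√15, which is < ϵ once |t − 15| < √15·ϵ.
Take δ = min(15, √15·ϵ). If 0 < |t − 15| < δ then t > 0 and |√t − √15| < |t − 15|/√15 < ϵ.

δ = min(15, √15·ϵ)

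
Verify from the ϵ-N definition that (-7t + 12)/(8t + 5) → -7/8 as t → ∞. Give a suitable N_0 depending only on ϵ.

Suppose ϵ > 0. We seek N_0 > 0 such that t > N_0 implies |(-7t + 12)/(8t + 5) + 7/8| < ϵ.
(-7t + 12)/(8t + 5) + 7/8 = (8(-7t + 12) − (-7)(8t + 5)) / (8(8t + 5)) = 131/(8(8t + 5)).
For t > 0 we have 8t + 5 > 8t, so |(-7t + 12)/(8t + 5) + 7/8| = 131/(8(8t + 5)) < 131/(8·8t) = (131/64)/t.
Thus |(-7t + 12)/(8t + 5) + 7/8| < ϵ whenever t > (131/64)/ϵ.
Take N_0 = (131/64)/ϵ. If t > N_0 then |(-7t + 12)/(8t + 5) + 7/8| < (131/64)/t < ϵ.

N_0 = (131/64)/ϵ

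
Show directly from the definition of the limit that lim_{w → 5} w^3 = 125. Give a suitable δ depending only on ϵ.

δ = min(1, ϵ/91)

Suppose ϵ > 0. We seek δ > 0 with 0 < |w − 5| < δ ⇒ |w^3 − 125| < ϵ.
Factor: w^3 − 125 = (w − 5)(w^2 + 5w + 25), so |w^3 − 125| = |w − 5|·|w^2 + 5w + 25|.
Restrict δ ≤ 1. Then |w − 5| < 1 gives |w| < 6, so by the triangle inequality |w^2 + 5w + 25| ≤ 6^2 + 5·6 + 25 = 91.
Hence |w^3 − 125| ≤ 91|w − 5|, which is < ϵ once |w − 5| < ϵ/91.
Take δ = min(1, ϵ/91). If 0 < |w − 5| < δ then both bounds hold and |w^3 − 125| ≤ 91|w − 5| < 91·(ϵ/91) = ϵ.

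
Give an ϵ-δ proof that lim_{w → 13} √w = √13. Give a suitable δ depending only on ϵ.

δ = min(13, √13·ϵ)

Suppose ϵ > 0. We want δ > 0 such that 0 < |w − 13| < δ implies |√w − √13| < ϵ.
Rationalise: √w − √13 = (w − 13)/(√w + √13), so |√w − √13| = |w − 13|/(√w + √13).
Restrict δ ≤ 13 so that |w − 13| < 13 forces w > 0, and then √w + √13 > √13.
Hence |√w − √13| < |w − 13|/√13, which is < ϵ once |w − 13| < √13·ϵ.
Take δ = min(13, √13·ϵ). If 0 < |w − 13| < δ then w > 0 and |√w − √13| < |w − 13|/√13 < ϵ.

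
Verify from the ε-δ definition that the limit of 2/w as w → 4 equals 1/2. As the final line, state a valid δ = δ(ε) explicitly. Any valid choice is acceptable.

δ = min(2, 4ε)

Let ε > 0. We seek δ > 0 such that 0 < |w − 4| < δ implies |2/w − (1/2)| < ε.
|2/w − (1/2)| = 2·|4 − w|/(4·|w|) = 2|w − 4|/(4|w|).
Require δ ≤ 2 so that |w| > 4 − 2 = 2, hence 4|w| > 8.
Then |2/w − (1/2)| < 2|w − 4|/8, which is < ε when |w − 4| < 4ε.
Take δ = min(2, 4ε). Then 0 < |w − 4| < δ gives both |w − 4| < 2 and |w − 4| < 4ε, so |2/w − (1/2)| < ε.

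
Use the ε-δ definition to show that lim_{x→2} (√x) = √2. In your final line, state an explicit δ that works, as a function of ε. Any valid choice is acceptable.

Fix ε > 0. We want δ > 0 such that 0 < |x − 2| < δ implies |√x − √2| < ε.
Rationalise: √x − √2 = (x − 2)/(√x + √2), so |√x − √2| = |x − 2|/(√x + √2).
Restrict δ ≤ 2 so that |x − 2| < 2 forces x > 0, and then √x + √2 > √2.
Hence |√x − √2| < |x − 2|/√2, which is < ε once |x − 2| < √2·ε.
Take δ = min(2, √2·ε). If 0 < |x − 2| < δ then x > 0 and |√x − √2| < |x − 2|/√2 < ε.

δ = min(2, √2·ε)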